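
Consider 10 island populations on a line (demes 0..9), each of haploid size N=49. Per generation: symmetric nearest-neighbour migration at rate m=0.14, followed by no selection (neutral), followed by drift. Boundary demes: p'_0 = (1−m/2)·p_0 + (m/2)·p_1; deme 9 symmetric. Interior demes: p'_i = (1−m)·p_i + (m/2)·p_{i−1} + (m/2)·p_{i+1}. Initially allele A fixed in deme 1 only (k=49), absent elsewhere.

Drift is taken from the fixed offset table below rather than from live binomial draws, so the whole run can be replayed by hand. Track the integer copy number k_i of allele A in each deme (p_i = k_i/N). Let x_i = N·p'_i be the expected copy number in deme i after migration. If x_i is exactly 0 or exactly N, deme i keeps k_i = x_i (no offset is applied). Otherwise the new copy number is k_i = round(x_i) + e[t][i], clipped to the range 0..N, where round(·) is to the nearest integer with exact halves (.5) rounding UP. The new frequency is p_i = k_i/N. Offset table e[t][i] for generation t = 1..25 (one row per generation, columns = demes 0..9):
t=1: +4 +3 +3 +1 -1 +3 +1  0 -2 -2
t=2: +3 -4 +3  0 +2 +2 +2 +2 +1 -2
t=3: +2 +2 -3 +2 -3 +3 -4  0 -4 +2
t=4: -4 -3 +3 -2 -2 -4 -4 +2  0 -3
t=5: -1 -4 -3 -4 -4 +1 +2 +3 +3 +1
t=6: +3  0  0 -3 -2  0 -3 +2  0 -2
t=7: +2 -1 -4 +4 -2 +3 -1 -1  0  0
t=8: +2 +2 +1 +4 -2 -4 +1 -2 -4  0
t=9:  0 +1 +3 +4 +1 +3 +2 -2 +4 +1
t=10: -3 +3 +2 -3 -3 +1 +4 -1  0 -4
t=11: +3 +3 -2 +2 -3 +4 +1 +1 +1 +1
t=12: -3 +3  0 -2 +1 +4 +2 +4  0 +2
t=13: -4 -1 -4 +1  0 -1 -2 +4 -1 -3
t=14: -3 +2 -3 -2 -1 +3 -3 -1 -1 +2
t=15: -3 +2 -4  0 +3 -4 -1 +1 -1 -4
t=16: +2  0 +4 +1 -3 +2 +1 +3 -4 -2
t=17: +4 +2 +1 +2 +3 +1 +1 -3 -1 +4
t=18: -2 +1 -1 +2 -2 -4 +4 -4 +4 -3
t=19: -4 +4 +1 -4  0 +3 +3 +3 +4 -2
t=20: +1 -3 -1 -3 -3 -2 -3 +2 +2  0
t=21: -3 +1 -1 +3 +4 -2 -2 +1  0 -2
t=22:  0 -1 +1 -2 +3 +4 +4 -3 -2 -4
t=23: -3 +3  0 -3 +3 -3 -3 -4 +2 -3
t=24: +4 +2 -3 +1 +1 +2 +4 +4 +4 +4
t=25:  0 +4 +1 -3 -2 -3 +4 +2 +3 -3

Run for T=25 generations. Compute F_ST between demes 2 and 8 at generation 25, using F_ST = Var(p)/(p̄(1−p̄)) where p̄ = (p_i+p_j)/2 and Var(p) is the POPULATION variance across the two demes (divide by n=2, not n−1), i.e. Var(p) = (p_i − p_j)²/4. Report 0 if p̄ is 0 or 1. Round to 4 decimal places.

t=0: k=[0 49 0 0 0 0 0 0 0 0]
t=1: x=[3.4300 42.1400 3.4300 0.0000 0.0000 0.0000 0.0000 0.0000 0.0000 0.0000] k=[7 45 6 0 0 0 0 0 0 0]
t=2: x=[9.6600 39.6100 8.3100 0.4200 0.0000 0.0000 0.0000 0.0000 0.0000 0.0000] k=[13 36 11 0 0 0 0 0 0 0]
t=3: x=[14.6100 32.6400 11.9800 0.7700 0.0000 0.0000 0.0000 0.0000 0.0000 0.0000] k=[17 35 9 3 0 0 0 0 0 0]
t=4: x=[18.2600 31.9200 10.4000 3.2100 0.2100 0.0000 0.0000 0.0000 0.0000 0.0000] k=[14 29 13 1 0 0 0 0 0 0]
t=5: x=[15.0500 26.8300 13.2800 1.7700 0.0700 0.0000 0.0000 0.0000 0.0000 0.0000] k=[14 23 10 0 0 0 0 0 0 0]
t=6: x=[14.6300 21.4600 10.2100 0.7000 0.0000 0.0000 0.0000 0.0000 0.0000 0.0000] k=[18 21 10 0 0 0 0 0 0 0]
t=7: x=[18.2100 20.0200 10.0700 0.7000 0.0000 0.0000 0.0000 0.0000 0.0000 0.0000] k=[20 19 6 5 0 0 0 0 0 0]
t=8: x=[19.9300 18.1600 6.8400 4.7200 0.3500 0.0000 0.0000 0.0000 0.0000 0.0000] k=[22 20 8 9 0 0 0 0 0 0]
t=9: x=[21.8600 19.3000 8.9100 8.3000 0.6300 0.0000 0.0000 0.0000 0.0000 0.0000] k=[22 20 12 12 2 0 0 0 0 0]
t=10: x=[21.8600 19.5800 12.5600 11.3000 2.5600 0.1400 0.0000 0.0000 0.0000 0.0000] k=[19 23 15 8 0 1 0 0 0 0]
t=11: x=[19.2800 22.1600 15.0700 7.9300 0.6300 0.8600 0.0700 0.0000 0.0000 0.0000] k=[22 25 13 10 0 5 1 0 0 0]
t=12: x=[22.2100 23.9500 13.6300 9.5100 1.0500 4.3700 1.2100 0.0700 0.0000 0.0000] k=[19 27 14 8 2 8 3 4 0 0]
t=13: x=[19.5600 25.5300 14.4900 8.0000 2.8400 7.2300 3.4200 3.6500 0.2800 0.0000] k=[16 25 10 9 3 6 1 8 0 0]
t=14: x=[16.6300 23.3200 10.9800 8.6500 3.6300 5.4400 1.8400 6.9500 0.5600 0.0000] k=[14 25 8 7 3 8 0 6 0 0]
t=15: x=[14.7700 23.0400 9.1200 6.7900 3.6300 7.0900 0.9800 5.1600 0.4200 0.0000] k=[12 25 5 7 7 3 0 6 0 0]
t=16: x=[12.9100 22.6900 6.5400 6.8600 6.7200 3.0700 0.6300 5.1600 0.4200 0.0000] k=[15 23 11 8 4 5 2 8 0 0]
t=17: x=[15.5600 21.6000 11.6300 7.9300 4.3500 4.7200 2.6300 7.0200 0.5600 0.0000] k=[20 24 13 10 7 6 4 4 0 0]
t=18: x=[20.2800 22.9500 13.5600 10.0000 7.1400 5.9300 4.1400 3.7200 0.2800 0.0000] k=[18 24 13 12 5 2 8 0 4 0]
t=19: x=[18.4200 22.8100 13.7000 11.5800 5.2800 2.6300 7.0200 0.8400 3.4400 0.2800] k=[14 27 15 8 5 6 10 4 7 0]
t=20: x=[14.9100 25.2500 15.3500 8.2800 5.2800 6.2100 9.3000 4.6300 6.3000 0.4900] k=[16 22 14 5 2 4 6 7 8 0]
t=21: x=[16.4200 21.0200 13.9300 5.4200 2.3500 4.0000 5.9300 7.0000 7.3700 0.5600] k=[13 22 13 8 6 2 4 8 7 0]
t=22: x=[13.6300 20.7400 13.2800 8.2100 5.8600 2.4200 4.1400 7.6500 6.5800 0.4900] k=[14 20 14 6 9 6 8 5 5 0]
t=23: x=[14.4200 19.1600 13.8600 6.7700 8.5800 6.3500 7.6500 5.2100 4.6500 0.3500] k=[11 22 14 4 12 3 5 1 7 0]
t=24: x=[11.7700 20.6700 13.8600 5.2600 10.8100 3.7700 4.5800 1.7000 6.0900 0.4900] k=[16 23 11 6 12 6 9 6 10 4]
t=25: x=[16.4900 21.6700 11.4900 6.7700 11.1600 6.6300 8.5800 6.4900 9.3000 4.4200] k=[16 26 12 4 9 4 13 8 12 1]

0.0000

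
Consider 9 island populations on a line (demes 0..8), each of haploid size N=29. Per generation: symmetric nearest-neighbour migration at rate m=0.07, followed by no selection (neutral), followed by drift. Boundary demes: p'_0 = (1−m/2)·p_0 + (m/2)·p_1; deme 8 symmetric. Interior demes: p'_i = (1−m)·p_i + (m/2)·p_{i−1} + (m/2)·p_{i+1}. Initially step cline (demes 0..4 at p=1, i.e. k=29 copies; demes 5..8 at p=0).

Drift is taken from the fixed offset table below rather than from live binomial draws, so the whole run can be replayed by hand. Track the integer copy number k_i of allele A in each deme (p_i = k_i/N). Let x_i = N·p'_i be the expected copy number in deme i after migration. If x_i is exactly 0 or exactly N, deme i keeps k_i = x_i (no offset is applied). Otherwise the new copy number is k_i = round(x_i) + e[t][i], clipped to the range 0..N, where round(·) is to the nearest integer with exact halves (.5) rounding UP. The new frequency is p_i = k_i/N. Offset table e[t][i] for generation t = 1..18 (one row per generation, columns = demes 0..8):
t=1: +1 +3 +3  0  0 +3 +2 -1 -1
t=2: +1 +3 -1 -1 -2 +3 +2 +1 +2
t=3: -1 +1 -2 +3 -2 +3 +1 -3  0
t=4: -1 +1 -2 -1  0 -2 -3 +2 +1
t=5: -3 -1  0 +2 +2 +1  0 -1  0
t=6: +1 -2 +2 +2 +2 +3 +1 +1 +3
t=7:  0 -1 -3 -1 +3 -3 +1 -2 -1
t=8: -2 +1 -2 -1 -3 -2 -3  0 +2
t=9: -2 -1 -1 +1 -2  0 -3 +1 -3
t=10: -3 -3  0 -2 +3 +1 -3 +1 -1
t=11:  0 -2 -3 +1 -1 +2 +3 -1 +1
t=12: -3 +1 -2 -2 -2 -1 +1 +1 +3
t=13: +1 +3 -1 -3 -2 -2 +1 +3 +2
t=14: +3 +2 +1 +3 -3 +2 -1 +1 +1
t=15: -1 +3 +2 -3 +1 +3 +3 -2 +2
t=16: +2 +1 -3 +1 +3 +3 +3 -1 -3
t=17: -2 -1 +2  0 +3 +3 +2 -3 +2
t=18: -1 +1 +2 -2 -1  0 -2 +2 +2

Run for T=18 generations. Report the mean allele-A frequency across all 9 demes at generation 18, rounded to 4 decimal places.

0.5939

t=0: k=[29 29 29 29 29 0 0 0 0]
t=1: x=[29.0000 29.0000 29.0000 29.0000 27.9850 1.0150 0.0000 0.0000 0.0000] k=[29 29 29 29 28 4 0 0 0]
t=2: x=[29.0000 29.0000 29.0000 28.9650 27.1950 4.7000 0.1400 0.0000 0.0000] k=[29 29 29 28 25 8 2 0 0]
t=3: x=[29.0000 29.0000 28.9650 27.9300 24.5100 8.3850 2.1400 0.0700 0.0000] k=[29 29 27 29 23 11 3 0 0]
t=4: x=[29.0000 28.9300 27.1400 28.7200 22.7900 11.1400 3.1750 0.1050 0.0000] k=[29 29 25 28 23 9 0 2 0]
t=5: x=[29.0000 28.8600 25.2450 27.7200 22.6850 9.1750 0.3850 1.8600 0.0700] k=[29 28 25 29 25 10 0 1 0]
t=6: x=[28.9650 27.9300 25.2450 28.7200 24.6150 10.1750 0.3850 0.9300 0.0350] k=[29 26 27 29 27 13 1 2 3]
t=7: x=[28.8950 26.1400 27.0350 28.8600 26.5800 13.0700 1.4550 2.0000 2.9650] k=[29 25 24 28 29 10 2 0 2]
t=8: x=[28.8600 25.1050 24.1750 27.8950 28.3000 10.3850 2.2100 0.1400 1.9300] k=[27 26 22 27 25 8 0 0 4]
t=9: x=[26.9650 25.8950 22.3150 26.7550 24.4750 8.3150 0.2800 0.1400 3.8600] k=[25 25 21 28 22 8 0 1 1]
t=10: x=[25.0000 24.8600 21.3850 27.5450 21.7200 8.2100 0.3150 0.9650 1.0000] k=[22 22 21 26 25 9 0 2 0]
t=11: x=[22.0000 21.9650 21.2100 25.7900 24.4750 9.2450 0.3850 1.8600 0.0700] k=[22 20 18 27 23 11 3 1 1]
t=12: x=[21.9300 20.0000 18.3850 26.5450 22.7200 11.1400 3.2100 1.0700 1.0000] k=[19 21 16 25 21 10 4 2 4]
t=13: x=[19.0700 20.7550 16.4900 24.5450 20.7550 10.1750 4.1400 2.1400 3.9300] k=[20 24 15 22 19 8 5 5 6]
t=14: x=[20.1400 23.5450 15.5600 21.6500 18.7200 8.2800 5.1050 5.0350 5.9650] k=[23 26 17 25 16 10 4 6 7]
t=15: x=[23.1050 25.5800 17.5950 24.4050 16.1050 10.0000 4.2800 5.9650 6.9650] k=[22 29 20 21 17 13 7 4 9]
t=16: x=[22.2450 28.4400 20.3500 20.8250 17.0000 12.9300 7.1050 4.2800 8.8250] k=[24 29 17 22 20 16 10 3 6]
t=17: x=[24.1750 28.4050 17.5950 21.7550 19.9300 15.9300 9.9650 3.3500 5.8950] k=[22 27 20 22 23 19 12 0 8]
t=18: x=[22.1750 26.5800 20.3150 21.9650 22.8250 18.8950 11.8250 0.7000 7.7200] k=[21 28 22 20 22 19 10 3 10]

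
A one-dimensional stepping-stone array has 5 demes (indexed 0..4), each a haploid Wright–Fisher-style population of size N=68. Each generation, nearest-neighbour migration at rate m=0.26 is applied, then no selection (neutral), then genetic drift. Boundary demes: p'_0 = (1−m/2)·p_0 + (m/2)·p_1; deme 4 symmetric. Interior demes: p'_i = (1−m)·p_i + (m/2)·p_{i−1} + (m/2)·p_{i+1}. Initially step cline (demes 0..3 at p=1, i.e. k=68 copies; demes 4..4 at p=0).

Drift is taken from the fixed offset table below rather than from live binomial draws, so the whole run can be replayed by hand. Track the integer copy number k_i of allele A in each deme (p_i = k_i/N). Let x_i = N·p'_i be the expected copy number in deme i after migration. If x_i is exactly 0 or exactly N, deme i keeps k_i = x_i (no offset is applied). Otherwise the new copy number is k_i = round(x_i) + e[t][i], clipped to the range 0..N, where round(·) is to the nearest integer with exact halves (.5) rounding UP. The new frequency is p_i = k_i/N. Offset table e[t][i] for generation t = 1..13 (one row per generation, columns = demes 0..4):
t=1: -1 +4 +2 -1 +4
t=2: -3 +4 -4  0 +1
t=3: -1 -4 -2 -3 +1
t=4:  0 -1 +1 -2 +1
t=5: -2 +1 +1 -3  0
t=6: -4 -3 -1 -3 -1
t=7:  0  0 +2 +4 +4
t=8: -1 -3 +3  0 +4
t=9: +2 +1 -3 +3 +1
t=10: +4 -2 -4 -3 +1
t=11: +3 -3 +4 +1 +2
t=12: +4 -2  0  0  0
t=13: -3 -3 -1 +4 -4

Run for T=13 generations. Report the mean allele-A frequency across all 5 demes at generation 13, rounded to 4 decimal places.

t=0: k=[68 68 68 68 0]
t=1: x=[68.0000 68.0000 68.0000 59.1600 8.8400] k=[68 68 68 58 13]
t=2: x=[68.0000 68.0000 66.7000 53.4500 18.8500] k=[68 68 63 53 20]
t=3: x=[68.0000 67.3500 62.3500 50.0100 24.2900] k=[68 63 60 47 25]
t=4: x=[67.3500 63.2600 58.7000 45.8300 27.8600] k=[67 62 60 44 29]
t=5: x=[66.3500 62.3900 58.1800 44.1300 30.9500] k=[64 63 59 41 31]
t=6: x=[63.8700 62.6100 57.1800 42.0400 32.3000] k=[60 60 56 39 31]
t=7: x=[60.0000 59.4800 54.3100 40.1700 32.0400] k=[60 59 56 44 36]
t=8: x=[59.8700 58.7400 54.8300 44.5200 37.0400] k=[59 56 58 45 41]
t=9: x=[58.6100 56.6500 56.0500 46.1700 41.5200] k=[61 58 53 49 43]
t=10: x=[60.6100 57.7400 53.1300 48.7400 43.7800] k=[65 56 49 46 45]
t=11: x=[63.8300 56.2600 49.5200 46.2600 45.1300] k=[67 53 54 47 47]
t=12: x=[65.1800 54.9500 52.9600 47.9100 47.0000] k=[68 53 53 48 47]
t=13: x=[66.0500 54.9500 52.3500 48.5200 47.1300] k=[63 52 51 53 43]

0.7706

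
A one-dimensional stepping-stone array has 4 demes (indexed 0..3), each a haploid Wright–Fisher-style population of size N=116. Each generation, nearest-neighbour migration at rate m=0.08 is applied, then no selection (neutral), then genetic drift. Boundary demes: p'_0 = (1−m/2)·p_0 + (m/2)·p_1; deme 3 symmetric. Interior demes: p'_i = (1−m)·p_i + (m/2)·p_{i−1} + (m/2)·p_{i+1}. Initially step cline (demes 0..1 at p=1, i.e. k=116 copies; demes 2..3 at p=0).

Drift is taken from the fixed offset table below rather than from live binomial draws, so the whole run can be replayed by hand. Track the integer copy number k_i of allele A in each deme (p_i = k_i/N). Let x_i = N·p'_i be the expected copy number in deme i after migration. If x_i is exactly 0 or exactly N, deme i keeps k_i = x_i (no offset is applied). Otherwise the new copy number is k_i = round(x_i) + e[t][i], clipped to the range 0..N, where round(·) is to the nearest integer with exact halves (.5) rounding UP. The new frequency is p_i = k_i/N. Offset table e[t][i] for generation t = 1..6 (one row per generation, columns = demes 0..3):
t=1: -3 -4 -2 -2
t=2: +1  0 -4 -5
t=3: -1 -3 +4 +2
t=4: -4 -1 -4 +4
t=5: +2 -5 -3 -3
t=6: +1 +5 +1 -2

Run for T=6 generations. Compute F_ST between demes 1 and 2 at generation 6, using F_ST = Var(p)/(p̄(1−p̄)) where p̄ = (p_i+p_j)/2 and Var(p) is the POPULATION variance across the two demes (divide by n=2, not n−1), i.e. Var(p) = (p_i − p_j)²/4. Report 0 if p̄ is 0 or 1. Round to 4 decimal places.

0.4130

t=0: k=[116 116 0 0]
t=1: x=[116.0000 111.3600 4.6400 0.0000] k=[116 107 3 0]
t=2: x=[115.6400 103.2000 7.0400 0.1200] k=[116 103 3 0]
t=3: x=[115.4800 99.5200 6.8800 0.1200] k=[114 97 11 2]
t=4: x=[113.3200 94.2400 14.0800 2.3600] k=[109 93 10 6]
t=5: x=[108.3600 90.3200 13.1600 6.1600] k=[110 85 10 3]
t=6: x=[109.0000 83.0000 12.7200 3.2800] k=[110 88 14 1]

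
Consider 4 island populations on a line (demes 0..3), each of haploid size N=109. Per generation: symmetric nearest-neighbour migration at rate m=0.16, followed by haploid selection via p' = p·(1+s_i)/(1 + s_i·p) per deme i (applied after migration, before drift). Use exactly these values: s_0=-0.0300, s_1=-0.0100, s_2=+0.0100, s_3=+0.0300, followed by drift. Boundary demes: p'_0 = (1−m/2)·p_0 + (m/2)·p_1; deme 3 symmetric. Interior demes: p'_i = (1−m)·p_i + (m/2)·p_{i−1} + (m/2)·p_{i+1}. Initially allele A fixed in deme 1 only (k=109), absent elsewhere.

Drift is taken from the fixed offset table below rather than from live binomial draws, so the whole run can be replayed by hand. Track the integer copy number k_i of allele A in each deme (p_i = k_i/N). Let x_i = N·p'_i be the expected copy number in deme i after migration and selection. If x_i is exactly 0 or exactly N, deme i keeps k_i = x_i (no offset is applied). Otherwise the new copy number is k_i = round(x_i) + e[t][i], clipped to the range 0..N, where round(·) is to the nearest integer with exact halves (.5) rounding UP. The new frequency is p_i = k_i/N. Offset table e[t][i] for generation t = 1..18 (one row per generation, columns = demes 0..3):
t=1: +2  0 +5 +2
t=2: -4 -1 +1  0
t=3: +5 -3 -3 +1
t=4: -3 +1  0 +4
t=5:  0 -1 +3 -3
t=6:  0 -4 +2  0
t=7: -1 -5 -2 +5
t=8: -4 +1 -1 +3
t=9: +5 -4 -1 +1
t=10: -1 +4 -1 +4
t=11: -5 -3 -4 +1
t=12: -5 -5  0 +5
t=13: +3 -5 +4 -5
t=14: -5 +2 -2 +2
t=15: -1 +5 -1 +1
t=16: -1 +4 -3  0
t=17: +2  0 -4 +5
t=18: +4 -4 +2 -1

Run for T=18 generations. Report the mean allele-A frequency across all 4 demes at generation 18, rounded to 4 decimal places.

t=0: k=[0 109 0 0]
t=1: x=[8.4787 91.4123 8.8002 0.0000] k=[10 91 14 0]
t=2: x=[16.0584 78.1381 19.1969 1.1532] k=[12 77 20 1]
t=3: x=[16.7634 66.9808 23.2213 2.5938] k=[22 64 20 4]
t=4: x=[24.7721 56.8467 22.4167 5.4305] k=[22 58 22 9]
t=5: x=[24.3000 51.9667 24.0259 10.3127] k=[24 51 27 7]
t=6: x=[25.5592 46.6516 27.5242 8.8371] k=[26 43 30 9]
t=7: x=[26.7406 40.3443 29.5739 10.9682] k=[26 35 28 16]
t=8: x=[26.1104 33.4864 27.8056 17.3876] k=[22 34 27 20]
t=9: x=[22.4128 32.2513 27.2026 21.0576] k=[27 28 26 22]
t=10: x=[26.4648 27.5526 26.0367 22.8492] k=[25 32 25 27]
t=11: x=[24.9689 30.6581 25.9160 27.4425] k=[20 28 22 28]
t=12: x=[20.1352 26.6770 23.1409 28.1325] k=[15 22 23 33]
t=13: x=[15.1581 21.3469 23.9052 32.8747] k=[18 16 28 28]
t=14: x=[17.3902 16.9755 27.2428 28.6194] k=[12 19 25 31]
t=15: x=[12.2255 18.7634 25.1922 31.1737] k=[11 24 24 32]
t=16: x=[11.7176 22.7784 24.8303 32.0244] k=[11 27 22 32]
t=17: x=[11.9520 25.1252 23.3822 31.8624] k=[14 25 19 37]
t=18: x=[14.4930 23.4545 21.0887 36.2718] k=[18 19 23 35]

0.2179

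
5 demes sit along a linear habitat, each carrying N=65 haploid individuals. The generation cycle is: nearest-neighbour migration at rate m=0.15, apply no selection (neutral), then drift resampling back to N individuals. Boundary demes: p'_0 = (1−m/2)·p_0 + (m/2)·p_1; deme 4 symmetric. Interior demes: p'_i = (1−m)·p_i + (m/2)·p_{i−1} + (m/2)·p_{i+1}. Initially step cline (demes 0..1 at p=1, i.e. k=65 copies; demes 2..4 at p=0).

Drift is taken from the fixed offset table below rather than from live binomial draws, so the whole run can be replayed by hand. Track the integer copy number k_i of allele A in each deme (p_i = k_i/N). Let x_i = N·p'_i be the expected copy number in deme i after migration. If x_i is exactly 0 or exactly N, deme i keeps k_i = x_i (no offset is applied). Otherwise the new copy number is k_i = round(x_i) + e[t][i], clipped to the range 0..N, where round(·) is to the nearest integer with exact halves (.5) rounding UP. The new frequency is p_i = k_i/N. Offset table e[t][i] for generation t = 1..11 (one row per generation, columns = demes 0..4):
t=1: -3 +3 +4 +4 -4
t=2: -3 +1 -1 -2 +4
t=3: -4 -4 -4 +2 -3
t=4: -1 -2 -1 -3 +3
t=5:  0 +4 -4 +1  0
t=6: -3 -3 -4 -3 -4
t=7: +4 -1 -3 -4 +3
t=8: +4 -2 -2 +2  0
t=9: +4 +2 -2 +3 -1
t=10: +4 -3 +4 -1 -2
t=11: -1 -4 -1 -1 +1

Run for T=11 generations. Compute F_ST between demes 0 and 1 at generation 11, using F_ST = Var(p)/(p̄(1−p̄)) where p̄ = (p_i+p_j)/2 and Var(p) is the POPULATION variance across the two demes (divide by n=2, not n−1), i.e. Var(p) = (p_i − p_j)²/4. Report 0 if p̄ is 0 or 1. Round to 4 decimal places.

0.2370

t=0: k=[65 65 0 0 0]
t=1: x=[65.0000 60.1250 4.8750 0.0000 0.0000] k=[65 63 9 0 0]
t=2: x=[64.8500 59.1000 12.3750 0.6750 0.0000] k=[62 60 11 0 0]
t=3: x=[61.8500 56.4750 13.8500 0.8250 0.0000] k=[58 52 10 3 0]
t=4: x=[57.5500 49.3000 12.6250 3.3000 0.2250] k=[57 47 12 0 3]
t=5: x=[56.2500 45.1250 13.7250 1.1250 2.7750] k=[56 49 10 2 3]
t=6: x=[55.4750 46.6000 12.3250 2.6750 2.9250] k=[52 44 8 0 0]
t=7: x=[51.4000 41.9000 10.1000 0.6000 0.0000] k=[55 41 7 0 0]
t=8: x=[53.9500 39.5000 9.0250 0.5250 0.0000] k=[58 38 7 3 0]
t=9: x=[56.5000 37.1750 9.0250 3.0750 0.2250] k=[61 39 7 6 0]
t=10: x=[59.3500 38.2500 9.3250 5.6250 0.4500] k=[63 35 13 5 0]
t=11: x=[60.9000 35.4500 14.0500 5.2250 0.3750] k=[60 31 13 4 1]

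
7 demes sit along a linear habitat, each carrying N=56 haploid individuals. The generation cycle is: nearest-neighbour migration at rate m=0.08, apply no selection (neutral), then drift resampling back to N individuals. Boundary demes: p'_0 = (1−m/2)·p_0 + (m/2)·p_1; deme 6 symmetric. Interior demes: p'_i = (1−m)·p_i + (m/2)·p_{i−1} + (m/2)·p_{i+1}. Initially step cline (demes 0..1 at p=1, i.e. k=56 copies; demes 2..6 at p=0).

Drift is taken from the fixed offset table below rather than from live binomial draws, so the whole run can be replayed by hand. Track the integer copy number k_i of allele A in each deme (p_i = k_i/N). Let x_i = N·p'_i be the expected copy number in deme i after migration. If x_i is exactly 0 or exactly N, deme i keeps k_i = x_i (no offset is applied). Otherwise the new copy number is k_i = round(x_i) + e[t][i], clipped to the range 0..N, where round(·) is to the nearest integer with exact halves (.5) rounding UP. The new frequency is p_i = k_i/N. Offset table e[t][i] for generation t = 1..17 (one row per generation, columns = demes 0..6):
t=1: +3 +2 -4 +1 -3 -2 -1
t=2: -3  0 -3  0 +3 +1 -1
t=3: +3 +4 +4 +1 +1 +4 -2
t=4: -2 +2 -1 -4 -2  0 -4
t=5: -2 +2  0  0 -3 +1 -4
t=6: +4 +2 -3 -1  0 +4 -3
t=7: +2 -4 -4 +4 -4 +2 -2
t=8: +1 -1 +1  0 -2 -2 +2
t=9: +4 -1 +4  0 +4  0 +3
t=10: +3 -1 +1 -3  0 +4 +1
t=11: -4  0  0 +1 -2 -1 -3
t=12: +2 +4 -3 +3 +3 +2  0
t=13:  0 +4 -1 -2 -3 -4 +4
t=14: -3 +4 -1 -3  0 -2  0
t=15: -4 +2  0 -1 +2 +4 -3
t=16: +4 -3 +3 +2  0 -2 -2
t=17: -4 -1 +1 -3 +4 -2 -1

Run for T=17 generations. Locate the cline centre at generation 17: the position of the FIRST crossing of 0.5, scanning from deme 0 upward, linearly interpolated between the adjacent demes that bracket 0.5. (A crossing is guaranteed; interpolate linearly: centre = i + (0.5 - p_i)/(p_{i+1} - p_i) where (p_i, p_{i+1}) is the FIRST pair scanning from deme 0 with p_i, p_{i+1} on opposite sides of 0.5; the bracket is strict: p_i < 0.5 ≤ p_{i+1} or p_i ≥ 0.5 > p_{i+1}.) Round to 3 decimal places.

t=0: k=[56 56 0 0 0 0 0]
t=1: x=[56.0000 53.7600 2.2400 0.0000 0.0000 0.0000 0.0000] k=[56 56 0 0 0 0 0]
t=2: x=[56.0000 53.7600 2.2400 0.0000 0.0000 0.0000 0.0000] k=[56 54 0 0 0 0 0]
t=3: x=[55.9200 51.9200 2.1600 0.0000 0.0000 0.0000 0.0000] k=[56 56 6 0 0 0 0]
t=4: x=[56.0000 54.0000 7.7600 0.2400 0.0000 0.0000 0.0000] k=[56 56 7 0 0 0 0]
t=5: x=[56.0000 54.0400 8.6800 0.2800 0.0000 0.0000 0.0000] k=[56 56 9 0 0 0 0]
t=6: x=[56.0000 54.1200 10.5200 0.3600 0.0000 0.0000 0.0000] k=[56 56 8 0 0 0 0]
t=7: x=[56.0000 54.0800 9.6000 0.3200 0.0000 0.0000 0.0000] k=[56 50 6 4 0 0 0]
t=8: x=[55.7600 48.4800 7.6800 3.9200 0.1600 0.0000 0.0000] k=[56 47 9 4 0 0 0]
t=9: x=[55.6400 45.8400 10.3200 4.0400 0.1600 0.0000 0.0000] k=[56 45 14 4 4 0 0]
t=10: x=[55.5600 44.2000 14.8400 4.4000 3.8400 0.1600 0.0000] k=[56 43 16 1 4 4 0]
t=11: x=[55.4800 42.4400 16.4800 1.7200 3.8800 3.8400 0.1600] k=[51 42 16 3 2 3 0]
t=12: x=[50.6400 41.3200 16.5200 3.4800 2.0800 2.8400 0.1200] k=[53 45 14 6 5 5 0]
t=13: x=[52.6800 44.0800 14.9200 6.2800 5.0400 4.8000 0.2000] k=[53 48 14 4 2 1 4]
t=14: x=[52.8000 46.8400 14.9600 4.3200 2.0400 1.1600 3.8800] k=[50 51 14 1 2 0 4]
t=15: x=[50.0400 49.4800 14.9600 1.5600 1.8800 0.2400 3.8400] k=[46 51 15 1 4 4 1]
t=16: x=[46.2000 49.3600 15.8800 1.6800 3.8800 3.8800 1.1200] k=[50 46 19 4 4 2 0]
t=17: x=[49.8400 45.0800 19.4800 4.6000 3.9200 2.0000 0.0800] k=[46 44 20 2 8 0 0]

1.667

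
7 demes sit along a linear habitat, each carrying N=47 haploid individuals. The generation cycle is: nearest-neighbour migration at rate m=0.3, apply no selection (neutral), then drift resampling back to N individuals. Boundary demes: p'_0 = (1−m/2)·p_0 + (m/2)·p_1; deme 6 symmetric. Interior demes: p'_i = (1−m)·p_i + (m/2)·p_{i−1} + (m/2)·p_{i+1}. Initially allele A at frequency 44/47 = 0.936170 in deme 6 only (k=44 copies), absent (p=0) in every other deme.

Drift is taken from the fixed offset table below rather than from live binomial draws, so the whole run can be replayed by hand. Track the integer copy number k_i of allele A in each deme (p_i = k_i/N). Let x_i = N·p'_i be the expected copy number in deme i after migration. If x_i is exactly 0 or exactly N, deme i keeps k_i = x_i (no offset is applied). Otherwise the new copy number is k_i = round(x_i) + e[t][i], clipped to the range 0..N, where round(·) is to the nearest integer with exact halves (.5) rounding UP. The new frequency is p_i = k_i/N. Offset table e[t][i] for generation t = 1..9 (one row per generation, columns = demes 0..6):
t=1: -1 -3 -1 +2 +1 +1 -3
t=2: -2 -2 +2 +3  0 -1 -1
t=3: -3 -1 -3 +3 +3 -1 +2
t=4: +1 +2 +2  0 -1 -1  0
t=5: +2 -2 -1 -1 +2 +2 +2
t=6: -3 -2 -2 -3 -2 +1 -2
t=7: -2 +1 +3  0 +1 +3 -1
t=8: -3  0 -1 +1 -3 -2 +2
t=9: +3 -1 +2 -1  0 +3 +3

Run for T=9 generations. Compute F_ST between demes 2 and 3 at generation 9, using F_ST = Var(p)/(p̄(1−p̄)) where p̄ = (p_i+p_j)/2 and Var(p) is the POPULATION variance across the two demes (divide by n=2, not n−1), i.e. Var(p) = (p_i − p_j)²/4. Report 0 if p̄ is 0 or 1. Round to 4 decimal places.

0.0000

t=0: k=[0 0 0 0 0 0 44]
t=1: x=[0.0000 0.0000 0.0000 0.0000 0.0000 6.6000 37.4000] k=[0 0 0 0 0 8 34]
t=2: x=[0.0000 0.0000 0.0000 0.0000 1.2000 10.7000 30.1000] k=[0 0 0 0 1 10 29]
t=3: x=[0.0000 0.0000 0.0000 0.1500 2.2000 11.5000 26.1500] k=[0 0 0 3 5 11 28]
t=4: x=[0.0000 0.0000 0.4500 2.8500 5.6000 12.6500 25.4500] k=[0 0 2 3 5 12 25]
t=5: x=[0.0000 0.3000 1.8500 3.1500 5.7500 12.9000 23.0500] k=[0 0 1 2 8 15 25]
t=6: x=[0.0000 0.1500 1.0000 2.7500 8.1500 15.4500 23.5000] k=[0 0 0 0 6 16 22]
t=7: x=[0.0000 0.0000 0.0000 0.9000 6.6000 15.4000 21.1000] k=[0 0 0 1 8 18 20]
t=8: x=[0.0000 0.0000 0.1500 1.9000 8.4500 16.8000 19.7000] k=[0 0 0 3 5 15 22]
t=9: x=[0.0000 0.0000 0.4500 2.8500 6.2000 14.5500 20.9500] k=[0 0 2 2 6 18 24]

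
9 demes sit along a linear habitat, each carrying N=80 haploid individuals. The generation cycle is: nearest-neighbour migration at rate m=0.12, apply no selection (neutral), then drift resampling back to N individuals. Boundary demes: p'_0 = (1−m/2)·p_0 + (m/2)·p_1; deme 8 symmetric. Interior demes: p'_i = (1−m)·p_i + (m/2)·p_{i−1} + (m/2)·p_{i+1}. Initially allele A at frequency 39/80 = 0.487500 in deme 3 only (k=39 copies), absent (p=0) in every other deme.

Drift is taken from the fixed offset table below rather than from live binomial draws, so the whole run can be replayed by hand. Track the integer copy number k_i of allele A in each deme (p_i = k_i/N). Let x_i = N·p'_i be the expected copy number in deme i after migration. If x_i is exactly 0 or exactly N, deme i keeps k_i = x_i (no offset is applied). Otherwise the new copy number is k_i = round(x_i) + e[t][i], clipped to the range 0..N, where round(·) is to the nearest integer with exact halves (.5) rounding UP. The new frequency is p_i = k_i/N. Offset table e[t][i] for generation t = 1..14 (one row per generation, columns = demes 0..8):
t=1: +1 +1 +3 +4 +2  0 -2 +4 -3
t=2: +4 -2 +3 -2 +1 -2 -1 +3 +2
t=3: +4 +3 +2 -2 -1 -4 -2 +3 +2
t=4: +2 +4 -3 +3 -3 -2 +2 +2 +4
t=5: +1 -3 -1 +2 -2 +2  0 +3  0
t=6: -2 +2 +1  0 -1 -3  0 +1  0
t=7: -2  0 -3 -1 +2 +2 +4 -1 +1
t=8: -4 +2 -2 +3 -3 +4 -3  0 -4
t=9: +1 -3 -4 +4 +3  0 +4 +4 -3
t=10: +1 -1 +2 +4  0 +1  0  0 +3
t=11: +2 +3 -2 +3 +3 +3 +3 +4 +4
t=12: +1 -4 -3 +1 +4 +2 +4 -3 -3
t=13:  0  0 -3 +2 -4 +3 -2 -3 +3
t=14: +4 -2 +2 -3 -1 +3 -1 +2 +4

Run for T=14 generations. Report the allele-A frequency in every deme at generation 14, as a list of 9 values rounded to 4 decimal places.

[0.1250, 0.0125, 0.0750, 0.2750, 0.1875, 0.2250, 0.0875, 0.0375, 0.0875]

t=0: k=[0 0 0 39 0 0 0 0 0]
t=1: x=[0.0000 0.0000 2.3400 34.3200 2.3400 0.0000 0.0000 0.0000 0.0000] k=[0 0 5 38 4 0 0 0 0]
t=2: x=[0.0000 0.3000 6.6800 33.9800 5.8000 0.2400 0.0000 0.0000 0.0000] k=[0 0 10 32 7 0 0 0 0]
t=3: x=[0.0000 0.6000 10.7200 29.1800 8.0800 0.4200 0.0000 0.0000 0.0000] k=[0 4 13 27 7 0 0 0 0]
t=4: x=[0.2400 4.3000 13.3000 24.9600 7.7800 0.4200 0.0000 0.0000 0.0000] k=[2 8 10 28 5 0 0 0 0]
t=5: x=[2.3600 7.7600 10.9600 25.5400 6.0800 0.3000 0.0000 0.0000 0.0000] k=[3 5 10 28 4 2 0 0 0]
t=6: x=[3.1200 5.1800 10.7800 25.4800 5.3200 2.0000 0.1200 0.0000 0.0000] k=[1 7 12 25 4 0 0 0 0]
t=7: x=[1.3600 6.9400 12.4800 22.9600 5.0200 0.2400 0.0000 0.0000 0.0000] k=[0 7 9 22 7 2 0 0 0]
t=8: x=[0.4200 6.7000 9.6600 20.3200 7.6000 2.1800 0.1200 0.0000 0.0000] k=[0 9 8 23 5 6 0 0 0]
t=9: x=[0.5400 8.4000 8.9600 21.0200 6.1400 5.5800 0.3600 0.0000 0.0000] k=[2 5 5 25 9 6 4 0 0]
t=10: x=[2.1800 4.8200 6.2000 22.8400 9.7800 6.0600 3.8800 0.2400 0.0000] k=[3 4 8 27 10 7 4 0 0]
t=11: x=[3.0600 4.1800 8.9000 24.8400 10.8400 7.0000 3.9400 0.2400 0.0000] k=[5 7 7 28 14 10 7 4 0]
t=12: x=[5.1200 6.8800 8.2600 25.9000 14.6000 10.0600 7.0000 3.9400 0.2400] k=[6 3 5 27 19 12 11 1 0]
t=13: x=[5.8200 3.3000 6.2000 25.2000 19.0600 12.3600 10.4600 1.5400 0.0600] k=[6 3 3 27 15 15 8 0 3]
t=14: x=[5.8200 3.1800 4.4400 24.8400 15.7200 14.5800 7.9400 0.6600 2.8200] k=[10 1 6 22 15 18 7 3 7]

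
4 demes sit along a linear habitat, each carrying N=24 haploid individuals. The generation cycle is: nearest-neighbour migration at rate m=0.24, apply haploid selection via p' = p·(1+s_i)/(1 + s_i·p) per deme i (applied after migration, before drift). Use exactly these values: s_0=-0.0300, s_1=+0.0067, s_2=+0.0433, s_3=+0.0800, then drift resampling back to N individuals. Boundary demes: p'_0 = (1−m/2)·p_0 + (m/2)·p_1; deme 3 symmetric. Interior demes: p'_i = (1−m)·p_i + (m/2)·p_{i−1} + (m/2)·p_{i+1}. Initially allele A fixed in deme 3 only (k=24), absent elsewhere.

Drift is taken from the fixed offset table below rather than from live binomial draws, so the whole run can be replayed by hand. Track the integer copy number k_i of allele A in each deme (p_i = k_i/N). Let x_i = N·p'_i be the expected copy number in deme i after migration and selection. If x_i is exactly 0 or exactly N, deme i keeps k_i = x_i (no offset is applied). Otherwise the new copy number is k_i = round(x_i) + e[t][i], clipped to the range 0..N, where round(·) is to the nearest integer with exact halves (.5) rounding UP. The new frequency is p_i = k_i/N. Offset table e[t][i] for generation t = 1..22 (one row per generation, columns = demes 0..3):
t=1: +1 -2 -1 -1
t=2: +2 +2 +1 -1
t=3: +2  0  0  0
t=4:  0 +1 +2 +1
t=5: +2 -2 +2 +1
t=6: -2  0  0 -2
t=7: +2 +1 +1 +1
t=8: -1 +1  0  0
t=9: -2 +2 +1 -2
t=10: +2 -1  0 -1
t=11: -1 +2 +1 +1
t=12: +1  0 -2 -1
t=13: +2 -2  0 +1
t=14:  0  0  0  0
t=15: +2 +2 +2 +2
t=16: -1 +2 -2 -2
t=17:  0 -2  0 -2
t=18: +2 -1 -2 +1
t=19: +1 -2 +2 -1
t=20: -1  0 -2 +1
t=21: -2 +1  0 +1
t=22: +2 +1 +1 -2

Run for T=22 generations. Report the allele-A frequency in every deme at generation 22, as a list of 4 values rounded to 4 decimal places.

[0.3750, 0.4167, 0.5000, 0.5000]

t=0: k=[0 0 0 24]
t=1: x=[0.0000 0.0000 2.9892 21.3094] k=[0 0 2 20]
t=2: x=[0.0000 0.2416 4.0610 18.1858] k=[0 2 5 17]
t=3: x=[0.2329 2.1329 6.2744 15.9762] k=[2 2 6 16]
t=4: x=[1.9449 2.4949 6.9270 15.2325] k=[2 3 9 16]
t=5: x=[2.0619 3.6205 9.3609 15.5852] k=[4 2 11 17]
t=6: x=[3.6644 3.3391 10.8916 16.6774] k=[2 3 11 15]
t=7: x=[2.0619 3.8616 10.7711 14.9576] k=[4 5 12 16]
t=8: x=[4.0171 5.7491 11.8942 15.9371] k=[3 7 12 16]
t=9: x=[3.3903 7.1535 12.1343 15.9371] k=[1 9 13 14]
t=10: x=[1.9059 8.5567 12.8933 14.3275] k=[4 8 13 13]
t=11: x=[4.3701 8.1559 12.6538 13.4569] k=[3 10 14 14]
t=12: x=[3.7428 9.6785 13.7695 14.4459] k=[5 10 12 13]
t=13: x=[5.4703 9.6785 12.1343 13.3378] k=[7 8 12 14]
t=14: x=[6.9684 8.3964 12.0143 14.2091] k=[7 8 12 14]
t=15: x=[6.9684 8.3964 12.0143 14.2091] k=[9 10 14 16]
t=16: x=[8.9484 10.3993 14.0081 16.1713] k=[8 12 12 14]
t=17: x=[8.3137 11.5600 12.4941 14.2091] k=[8 10 12 12]
t=18: x=[8.0760 10.0390 12.0143 12.4615] k=[10 9 10 13]
t=19: x=[9.7034 9.2780 10.4896 13.0993] k=[11 7 12 12]
t=20: x=[10.3404 8.1158 11.6539 12.4615] k=[9 8 10 13]
t=21: x=[8.7103 8.3964 10.3689 13.0993] k=[7 9 10 14]
t=22: x=[7.0869 8.9174 10.6103 13.9719] k=[9 10 12 12]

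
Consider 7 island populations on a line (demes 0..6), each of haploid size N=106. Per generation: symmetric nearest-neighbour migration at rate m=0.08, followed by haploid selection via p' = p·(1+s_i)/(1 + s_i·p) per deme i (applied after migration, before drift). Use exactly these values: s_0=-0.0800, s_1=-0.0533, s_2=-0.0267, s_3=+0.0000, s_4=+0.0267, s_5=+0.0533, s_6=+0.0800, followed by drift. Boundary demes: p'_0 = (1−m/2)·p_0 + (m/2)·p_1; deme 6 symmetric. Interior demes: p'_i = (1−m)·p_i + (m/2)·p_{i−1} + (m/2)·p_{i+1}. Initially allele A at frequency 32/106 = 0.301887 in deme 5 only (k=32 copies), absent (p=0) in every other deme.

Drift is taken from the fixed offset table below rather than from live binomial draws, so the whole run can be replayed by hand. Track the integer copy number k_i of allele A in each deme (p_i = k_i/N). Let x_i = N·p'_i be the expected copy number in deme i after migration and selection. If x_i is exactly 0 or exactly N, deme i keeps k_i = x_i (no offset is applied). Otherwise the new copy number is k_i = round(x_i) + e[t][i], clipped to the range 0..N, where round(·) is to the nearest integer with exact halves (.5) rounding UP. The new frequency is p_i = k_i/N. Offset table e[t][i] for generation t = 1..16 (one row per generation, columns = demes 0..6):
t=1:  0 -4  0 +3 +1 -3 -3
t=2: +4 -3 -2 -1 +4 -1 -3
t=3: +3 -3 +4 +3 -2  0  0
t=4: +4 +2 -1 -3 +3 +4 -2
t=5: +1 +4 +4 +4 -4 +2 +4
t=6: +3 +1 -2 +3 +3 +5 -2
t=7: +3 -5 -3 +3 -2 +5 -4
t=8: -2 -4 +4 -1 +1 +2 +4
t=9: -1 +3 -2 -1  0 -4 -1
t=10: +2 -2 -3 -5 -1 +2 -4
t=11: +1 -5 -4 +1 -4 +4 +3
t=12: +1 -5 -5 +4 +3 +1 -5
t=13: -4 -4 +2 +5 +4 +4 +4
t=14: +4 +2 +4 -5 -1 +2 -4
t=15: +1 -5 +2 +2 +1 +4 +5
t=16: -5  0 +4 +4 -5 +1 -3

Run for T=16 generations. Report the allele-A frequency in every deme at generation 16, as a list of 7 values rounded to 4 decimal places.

[0.0000, 0.0000, 0.1132, 0.1321, 0.1604, 0.4151, 0.1792]

t=0: k=[0 0 0 0 0 32 0]
t=1: x=[0.0000 0.0000 0.0000 0.0000 1.3138 30.5568 1.3811] k=[0 0 0 0 2 28 0]
t=2: x=[0.0000 0.0000 0.0000 0.0800 3.0368 26.8682 1.2086] k=[0 0 0 0 7 26 0]
t=3: x=[0.0000 0.0000 0.0000 0.2800 7.6653 25.1834 1.1223] k=[0 0 0 3 6 25 1]
t=4: x=[0.0000 0.0000 0.1168 3.0000 6.8059 24.2371 2.1137] k=[0 0 0 0 10 28 0]
t=5: x=[0.0000 0.0000 0.0000 0.4000 10.5681 27.1966 1.2086] k=[0 0 0 4 7 29 5]
t=6: x=[0.0000 0.0000 0.1557 3.9600 7.9516 28.2222 6.4080] k=[0 0 0 7 11 33 4]
t=7: x=[0.0000 0.0000 0.2725 6.8800 11.9975 32.1103 5.5512] k=[0 0 0 10 10 37 2]
t=8: x=[0.0000 0.0000 0.3894 9.6000 11.3442 35.7396 3.6626] k=[0 0 4 9 12 38 8]
t=9: x=[0.0000 0.1515 3.9361 8.9200 13.2219 37.0007 9.8675] k=[0 3 2 8 13 33 9]
t=10: x=[0.1104 2.6925 2.2204 7.9600 13.9155 32.3962 10.6765] k=[2 1 0 3 13 34 7]
t=11: x=[1.8059 0.9472 0.1557 3.2800 13.7523 33.2535 8.6735] k=[3 0 0 4 10 37 12]
t=12: x=[2.6554 0.1136 0.1557 4.0800 11.0991 36.1465 13.9036] k=[4 0 0 8 14 37 9]
t=13: x=[3.5431 0.1515 0.3115 7.9200 15.0164 36.1872 10.8468] k=[0 0 2 13 19 40 15]
t=14: x=[0.0000 0.0757 2.2984 12.8000 20.0245 39.4372 17.0738] k=[0 2 6 8 19 41 13]
t=15: x=[0.0736 1.9712 5.7705 8.3600 19.8618 40.2886 15.0888] k=[1 0 8 10 21 44 20]
t=16: x=[0.8838 0.3409 7.5676 10.3600 21.9348 43.4449 22.2843] k=[0 0 12 14 17 44 19]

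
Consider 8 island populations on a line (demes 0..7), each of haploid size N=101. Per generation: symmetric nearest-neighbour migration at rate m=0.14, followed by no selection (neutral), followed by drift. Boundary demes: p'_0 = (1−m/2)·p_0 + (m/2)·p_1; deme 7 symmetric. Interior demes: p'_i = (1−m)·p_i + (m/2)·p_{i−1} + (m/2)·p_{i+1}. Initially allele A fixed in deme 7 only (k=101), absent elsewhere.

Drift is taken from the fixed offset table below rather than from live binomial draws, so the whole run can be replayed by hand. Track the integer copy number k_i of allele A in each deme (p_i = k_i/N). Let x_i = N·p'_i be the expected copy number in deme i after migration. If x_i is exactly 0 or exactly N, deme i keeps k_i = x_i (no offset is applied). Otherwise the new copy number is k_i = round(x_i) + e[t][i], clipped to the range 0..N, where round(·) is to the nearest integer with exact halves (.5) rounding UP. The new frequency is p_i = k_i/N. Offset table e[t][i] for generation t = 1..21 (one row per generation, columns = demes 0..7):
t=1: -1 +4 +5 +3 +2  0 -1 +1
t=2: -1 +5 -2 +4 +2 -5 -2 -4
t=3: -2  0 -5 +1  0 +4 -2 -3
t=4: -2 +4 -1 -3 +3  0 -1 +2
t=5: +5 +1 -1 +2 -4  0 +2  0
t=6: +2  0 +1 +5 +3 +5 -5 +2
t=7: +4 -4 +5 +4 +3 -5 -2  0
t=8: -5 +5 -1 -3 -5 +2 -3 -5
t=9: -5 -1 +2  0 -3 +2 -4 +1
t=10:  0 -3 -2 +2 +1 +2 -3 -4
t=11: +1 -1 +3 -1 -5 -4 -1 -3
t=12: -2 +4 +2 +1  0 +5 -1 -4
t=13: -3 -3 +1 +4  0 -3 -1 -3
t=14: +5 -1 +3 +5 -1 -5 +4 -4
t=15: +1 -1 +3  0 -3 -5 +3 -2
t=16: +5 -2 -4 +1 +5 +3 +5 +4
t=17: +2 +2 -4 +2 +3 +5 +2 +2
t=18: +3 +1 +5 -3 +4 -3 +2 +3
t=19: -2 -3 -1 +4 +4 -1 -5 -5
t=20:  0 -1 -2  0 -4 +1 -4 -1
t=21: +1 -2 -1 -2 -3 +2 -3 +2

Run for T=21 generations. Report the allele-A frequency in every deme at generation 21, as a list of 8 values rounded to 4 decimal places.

[0.1089, 0.0198, 0.0693, 0.1287, 0.1089, 0.1584, 0.1683, 0.3069]

t=0: k=[0 0 0 0 0 0 0 101]
t=1: x=[0.0000 0.0000 0.0000 0.0000 0.0000 0.0000 7.0700 93.9300] k=[0 0 0 0 0 0 6 95]
t=2: x=[0.0000 0.0000 0.0000 0.0000 0.0000 0.4200 11.8100 88.7700] k=[0 0 0 0 0 0 10 85]
t=3: x=[0.0000 0.0000 0.0000 0.0000 0.0000 0.7000 14.5500 79.7500] k=[0 0 0 0 0 5 13 77]
t=4: x=[0.0000 0.0000 0.0000 0.0000 0.3500 5.2100 16.9200 72.5200] k=[0 0 0 0 3 5 16 75]
t=5: x=[0.0000 0.0000 0.0000 0.2100 2.9300 5.6300 19.3600 70.8700] k=[0 0 0 2 0 6 21 71]
t=6: x=[0.0000 0.0000 0.1400 1.7200 0.5600 6.6300 23.4500 67.5000] k=[0 0 1 7 4 12 18 70]
t=7: x=[0.0000 0.0700 1.3500 6.3700 4.7700 11.8600 21.2200 66.3600] k=[0 0 6 10 8 7 19 66]
t=8: x=[0.0000 0.4200 5.8600 9.5800 8.0700 7.9100 21.4500 62.7100] k=[0 5 5 7 3 10 18 58]
t=9: x=[0.3500 4.6500 5.1400 6.5800 3.7700 10.0700 20.2400 55.2000] k=[0 4 7 7 1 12 16 56]
t=10: x=[0.2800 3.9300 6.7900 6.5800 2.1900 11.5100 18.5200 53.2000] k=[0 1 5 9 3 14 16 49]
t=11: x=[0.0700 1.2100 5.0000 8.3000 4.1900 13.3700 18.1700 46.6900] k=[1 0 8 7 0 9 17 44]
t=12: x=[0.9300 0.6300 7.3700 6.5800 1.1200 8.9300 18.3300 42.1100] k=[0 5 9 8 1 14 17 38]
t=13: x=[0.3500 4.9300 8.6500 7.5800 2.4000 13.3000 18.2600 36.5300] k=[0 2 10 12 2 10 17 34]
t=14: x=[0.1400 2.4200 9.5800 11.1600 3.2600 9.9300 17.7000 32.8100] k=[5 1 13 16 2 5 22 29]
t=15: x=[4.7200 2.1200 12.3700 14.8100 3.1900 5.9800 21.3000 28.5100] k=[6 1 15 15 0 1 24 27]
t=16: x=[5.6500 2.3300 14.0200 13.9500 1.1200 2.5400 22.6000 26.7900] k=[11 0 10 15 6 6 28 31]
t=17: x=[10.2300 1.4700 9.6500 14.0200 6.6300 7.5400 26.6700 30.7900] k=[12 3 6 16 10 13 29 33]
t=18: x=[11.3700 3.8400 6.4900 14.8800 10.6300 13.9100 28.1600 32.7200] k=[14 5 11 12 15 11 30 36]
t=19: x=[13.3700 6.0500 10.6500 12.1400 14.5100 12.6100 29.0900 35.5800] k=[11 3 10 16 19 12 24 31]
t=20: x=[10.4400 4.0500 9.9300 15.7900 18.3000 13.3300 23.6500 30.5100] k=[10 3 8 16 14 14 20 30]
t=21: x=[9.5100 3.8400 8.2100 15.3000 14.1400 14.4200 20.2800 29.3000] k=[11 2 7 13 11 16 17 31]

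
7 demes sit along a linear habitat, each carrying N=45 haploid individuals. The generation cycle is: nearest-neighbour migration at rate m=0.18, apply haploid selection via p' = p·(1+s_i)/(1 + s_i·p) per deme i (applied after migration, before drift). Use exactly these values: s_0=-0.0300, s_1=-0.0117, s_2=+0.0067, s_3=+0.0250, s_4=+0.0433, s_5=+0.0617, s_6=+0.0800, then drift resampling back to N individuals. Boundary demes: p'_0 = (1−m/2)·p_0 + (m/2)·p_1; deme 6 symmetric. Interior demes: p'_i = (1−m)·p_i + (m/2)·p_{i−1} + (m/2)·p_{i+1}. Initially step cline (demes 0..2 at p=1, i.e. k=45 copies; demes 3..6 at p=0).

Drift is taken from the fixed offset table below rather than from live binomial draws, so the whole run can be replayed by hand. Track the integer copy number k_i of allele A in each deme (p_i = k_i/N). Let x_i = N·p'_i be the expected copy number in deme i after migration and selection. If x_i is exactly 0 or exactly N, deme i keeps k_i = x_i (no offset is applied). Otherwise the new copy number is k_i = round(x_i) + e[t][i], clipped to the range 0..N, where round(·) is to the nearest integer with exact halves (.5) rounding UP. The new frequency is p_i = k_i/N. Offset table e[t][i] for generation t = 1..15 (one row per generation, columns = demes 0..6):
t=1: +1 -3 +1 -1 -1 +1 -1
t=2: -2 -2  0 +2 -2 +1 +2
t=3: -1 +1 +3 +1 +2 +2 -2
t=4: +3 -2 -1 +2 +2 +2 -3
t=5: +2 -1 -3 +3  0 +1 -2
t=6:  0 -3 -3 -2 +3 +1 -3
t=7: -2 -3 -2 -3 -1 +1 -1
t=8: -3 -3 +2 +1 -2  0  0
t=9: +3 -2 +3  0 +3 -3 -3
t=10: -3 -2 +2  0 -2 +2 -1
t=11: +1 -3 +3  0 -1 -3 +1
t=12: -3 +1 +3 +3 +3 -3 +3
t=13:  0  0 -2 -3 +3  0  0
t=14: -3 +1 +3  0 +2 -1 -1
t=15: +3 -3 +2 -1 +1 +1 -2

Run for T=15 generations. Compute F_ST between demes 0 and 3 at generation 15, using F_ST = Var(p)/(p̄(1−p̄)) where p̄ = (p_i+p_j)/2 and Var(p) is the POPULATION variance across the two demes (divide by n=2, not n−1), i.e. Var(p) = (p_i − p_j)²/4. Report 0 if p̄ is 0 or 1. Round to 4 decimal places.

0.0413

t=0: k=[45 45 45 0 0 0 0]
t=1: x=[45.0000 45.0000 40.9745 4.1419 0.0000 0.0000 0.0000] k=[45 45 42 3 0 0 0]
t=2: x=[45.0000 44.7268 38.7958 6.3739 0.2816 0.0000 0.0000] k=[45 43 39 8 0 0 0]
t=3: x=[44.8145 42.7955 36.6157 10.2643 0.7507 0.0000 0.0000] k=[44 44 40 11 3 0 0]
t=4: x=[43.9698 43.6244 37.7905 13.1183 3.5875 0.2866 0.0000] k=[45 42 37 15 6 2 0]
t=5: x=[44.7217 41.7850 35.5201 16.4267 6.6878 2.3076 0.1943] k=[45 41 33 19 7 3 0]
t=6: x=[44.6290 40.5934 32.5203 19.4522 7.9949 3.2668 0.2915] k=[45 38 30 17 11 4 0]
t=7: x=[44.3508 37.8394 29.6177 17.8955 11.2642 4.5071 0.3886] k=[42 35 28 15 10 6 0]
t=8: x=[41.2670 34.9082 27.5314 15.9735 10.4257 6.1302 0.5826] k=[38 32 30 17 8 6 1]
t=9: x=[37.2669 32.2527 29.0788 17.6240 8.9295 6.0361 1.5620] k=[40 30 32 18 12 3 0]
t=10: x=[38.9421 30.9666 30.6254 18.9905 12.1013 3.7403 0.2915] k=[36 29 33 19 10 6 0]
t=11: x=[35.1374 29.8720 31.4433 19.7231 10.7939 6.1302 0.5826] k=[36 27 34 20 10 3 2]
t=12: x=[34.9543 28.3166 32.1713 20.6356 10.6098 3.7403 2.2488] k=[32 29 35 24 14 1 5]
t=13: x=[31.4432 29.6913 33.5272 24.3661 14.1377 2.6768 4.9702] k=[31 30 32 21 17 3 5]
t=14: x=[30.6135 30.1532 30.8947 21.9075 16.5409 4.6854 5.1614] k=[28 31 34 22 19 4 4]
t=15: x=[27.9486 30.8862 32.7097 23.0877 18.3790 5.6387 4.2895] k=[31 28 35 22 19 7 2]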